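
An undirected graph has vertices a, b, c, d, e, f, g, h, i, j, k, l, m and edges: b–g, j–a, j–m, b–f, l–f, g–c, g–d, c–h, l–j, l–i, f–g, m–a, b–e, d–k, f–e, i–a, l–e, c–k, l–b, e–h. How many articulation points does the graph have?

1

Removing l increases the component count from 1 to 2, so l is a cut vertex.
By contrast removing k leaves 1 component; it is not a cut vertex. No other vertex is a cut vertex either.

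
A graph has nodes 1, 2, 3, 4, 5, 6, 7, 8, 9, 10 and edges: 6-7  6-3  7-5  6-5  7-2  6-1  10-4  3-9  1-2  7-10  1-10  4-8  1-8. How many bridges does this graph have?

2

The edges on the cycle 6-7-5-6 are not bridges since each lies on that cycle.
But removing 6-3 disconnects 6 from 3; removing 9-3 disconnects 9 from 3 — these are bridges.
That makes 2 bridges.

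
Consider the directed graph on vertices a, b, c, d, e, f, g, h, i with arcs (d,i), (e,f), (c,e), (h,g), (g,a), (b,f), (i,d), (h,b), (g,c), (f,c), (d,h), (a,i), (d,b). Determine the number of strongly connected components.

3

{a, d, g, h, i} are all mutually reachable — one SCC of size 5.
{c, e, f} are all mutually reachable — one SCC of size 3.
{b} is an SCC by itself.
That gives 3 strongly connected components.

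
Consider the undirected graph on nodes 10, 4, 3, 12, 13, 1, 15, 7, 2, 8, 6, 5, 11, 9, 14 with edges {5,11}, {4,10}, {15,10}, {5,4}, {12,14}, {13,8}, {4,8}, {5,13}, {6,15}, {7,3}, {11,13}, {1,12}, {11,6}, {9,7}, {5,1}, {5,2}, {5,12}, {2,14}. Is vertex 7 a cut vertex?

Deleting 7 raises the number of components from 2 to 3, so 7 is a cut vertex.

Yes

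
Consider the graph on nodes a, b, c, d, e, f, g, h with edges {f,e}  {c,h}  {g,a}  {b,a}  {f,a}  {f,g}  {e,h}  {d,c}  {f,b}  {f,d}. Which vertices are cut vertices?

Removing f increases the component count from 1 to 2, so f is a cut vertex.
By contrast removing c leaves 1 component; it is not a cut vertex. No other vertex is a cut vertex either.

f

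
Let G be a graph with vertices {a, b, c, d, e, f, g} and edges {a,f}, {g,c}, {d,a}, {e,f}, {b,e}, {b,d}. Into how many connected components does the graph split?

2

Starting from c we can reach c, g. That is one component of size 2.
Starting from a we can reach a, b, d, e, f. That is one component of size 5.
Total: 2 components.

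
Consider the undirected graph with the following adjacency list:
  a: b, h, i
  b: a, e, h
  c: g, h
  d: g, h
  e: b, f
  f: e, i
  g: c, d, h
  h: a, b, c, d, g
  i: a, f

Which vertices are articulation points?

Removing h increases the component count from 1 to 2, so h is a cut vertex.
By contrast removing b leaves 1 component; it is not a cut vertex. No other vertex is a cut vertex either.

h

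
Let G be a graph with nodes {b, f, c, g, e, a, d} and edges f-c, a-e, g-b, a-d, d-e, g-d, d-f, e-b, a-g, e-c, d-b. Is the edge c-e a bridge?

No

After removing c-e, the path c-f-d-e still connects them, so the edge is not a bridge.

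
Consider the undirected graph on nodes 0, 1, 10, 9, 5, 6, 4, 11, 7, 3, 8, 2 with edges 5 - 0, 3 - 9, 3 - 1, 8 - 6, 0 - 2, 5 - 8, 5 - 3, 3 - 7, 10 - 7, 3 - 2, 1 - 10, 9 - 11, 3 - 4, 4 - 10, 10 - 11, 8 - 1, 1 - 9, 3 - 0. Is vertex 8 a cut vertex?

Yes

Deleting 8 raises the number of components from 1 to 2, so 8 is a cut vertex.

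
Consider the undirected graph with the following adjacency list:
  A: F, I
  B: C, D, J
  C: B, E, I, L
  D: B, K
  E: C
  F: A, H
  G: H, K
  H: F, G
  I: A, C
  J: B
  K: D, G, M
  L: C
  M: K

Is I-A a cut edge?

After removing I-A, the path I-C-B-D-K-G-H-F-A still connects them, so the edge is not a bridge.

No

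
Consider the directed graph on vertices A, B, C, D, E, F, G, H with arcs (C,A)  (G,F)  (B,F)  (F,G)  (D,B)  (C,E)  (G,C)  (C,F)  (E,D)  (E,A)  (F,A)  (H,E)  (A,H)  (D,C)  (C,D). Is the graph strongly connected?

Yes

From H we can reach every vertex (A, B, C, D, E, F, G, H), and every vertex can reach H (A, B, C, D, E, F, G, H). So the whole graph is one strongly connected component.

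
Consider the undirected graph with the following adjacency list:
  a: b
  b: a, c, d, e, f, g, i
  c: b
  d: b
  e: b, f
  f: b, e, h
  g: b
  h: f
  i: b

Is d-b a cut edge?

Removing d-b leaves no path between d and b: the component count goes from 1 to 2. So it is a bridge.

Yes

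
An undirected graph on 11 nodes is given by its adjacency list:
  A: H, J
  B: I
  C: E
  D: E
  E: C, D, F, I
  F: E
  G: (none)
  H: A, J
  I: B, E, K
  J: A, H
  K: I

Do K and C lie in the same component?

From K we can reach B, C, D, E, F, I, K, which includes C.

Yes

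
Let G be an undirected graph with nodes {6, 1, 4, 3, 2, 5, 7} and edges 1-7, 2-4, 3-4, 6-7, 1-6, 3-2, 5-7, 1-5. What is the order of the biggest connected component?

4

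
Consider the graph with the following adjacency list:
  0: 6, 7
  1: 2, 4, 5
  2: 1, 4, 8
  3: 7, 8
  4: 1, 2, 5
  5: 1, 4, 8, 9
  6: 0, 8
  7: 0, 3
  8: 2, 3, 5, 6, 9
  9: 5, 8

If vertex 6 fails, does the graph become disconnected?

Deleting 6 leaves 1 component (was 1) (its neighbors 0, 8 remain connected to each other), so 6 is not a cut vertex.

No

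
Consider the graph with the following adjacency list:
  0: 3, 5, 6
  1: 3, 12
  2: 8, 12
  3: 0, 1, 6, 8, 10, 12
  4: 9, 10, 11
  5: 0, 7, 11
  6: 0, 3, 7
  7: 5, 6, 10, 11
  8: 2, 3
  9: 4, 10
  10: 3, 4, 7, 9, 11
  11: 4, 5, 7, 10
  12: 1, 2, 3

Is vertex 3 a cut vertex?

Yes

Deleting 3 raises the number of components from 1 to 2, so 3 is a cut vertex.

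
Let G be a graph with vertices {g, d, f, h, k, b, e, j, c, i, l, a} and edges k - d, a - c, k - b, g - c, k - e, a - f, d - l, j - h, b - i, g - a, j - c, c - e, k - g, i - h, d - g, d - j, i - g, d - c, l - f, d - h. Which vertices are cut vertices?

Removing l, for instance, still leaves 1 component. No single vertex removal increases the component count — the graph has no articulation points.

none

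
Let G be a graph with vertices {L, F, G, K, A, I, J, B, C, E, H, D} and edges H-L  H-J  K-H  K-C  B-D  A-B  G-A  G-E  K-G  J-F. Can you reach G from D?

Yes

From D we can reach A, B, C, D, E, F, G, H, J, K, L, which includes G.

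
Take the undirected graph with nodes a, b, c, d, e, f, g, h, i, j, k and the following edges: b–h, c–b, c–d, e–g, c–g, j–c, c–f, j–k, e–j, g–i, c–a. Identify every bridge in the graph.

The edges on the cycle e-j-c-g-e are not bridges since each lies on that cycle.
But removing g–i disconnects g from i; removing d–c disconnects d from c; removing c–b disconnects c from b; removing b–h disconnects b from h — these are bridges.
In total 7 edges are bridges.

a-c, b-c, b-h, c-d, c-f, g-i, j-k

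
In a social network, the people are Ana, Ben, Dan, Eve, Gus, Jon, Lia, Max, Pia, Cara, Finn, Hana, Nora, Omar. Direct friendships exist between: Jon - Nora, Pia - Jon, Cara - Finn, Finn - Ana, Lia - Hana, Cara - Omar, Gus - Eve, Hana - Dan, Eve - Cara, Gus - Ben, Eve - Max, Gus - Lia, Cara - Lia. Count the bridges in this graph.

9

The edges on the cycle Gus-Eve-Cara-Lia-Gus are not bridges since each lies on that cycle.
But removing Eve - Max disconnects Eve from Max; removing Pia - Jon disconnects Pia from Jon; removing Lia - Hana disconnects Lia from Hana; removing Cara - Finn disconnects Cara from Finn — these are bridges.
In total 9 edges are bridges.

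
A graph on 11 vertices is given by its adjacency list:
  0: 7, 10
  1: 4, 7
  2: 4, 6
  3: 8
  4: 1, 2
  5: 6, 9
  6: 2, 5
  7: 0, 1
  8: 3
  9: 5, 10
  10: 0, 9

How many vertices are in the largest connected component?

Starting from 3 we can reach 3, 8. That is one component of size 2.
Starting from 0 we can reach 0, 1, 2, 4, 5, 6, 7, 9, 10. That is one component of size 9.
The largest has 9 vertices.

9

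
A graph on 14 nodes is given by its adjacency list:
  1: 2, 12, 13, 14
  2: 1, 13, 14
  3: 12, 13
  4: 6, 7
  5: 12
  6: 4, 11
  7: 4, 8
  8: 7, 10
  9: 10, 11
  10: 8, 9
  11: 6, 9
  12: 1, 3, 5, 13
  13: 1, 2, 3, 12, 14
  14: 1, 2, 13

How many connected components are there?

Starting from 4 we can reach 4, 6, 7, 8, 9, 10, 11. That is one component of size 7.
Starting from 1 we can reach 1, 2, 3, 5, 12, 13, 14. That is one component of size 7.
Total: 2 components.

2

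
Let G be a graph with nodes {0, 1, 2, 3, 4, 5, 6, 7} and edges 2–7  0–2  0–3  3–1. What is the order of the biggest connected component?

5

4 is isolated — a component by itself.
6 is isolated — a component by itself.
5 is isolated — a component by itself.
Starting from 0 we can reach 0, 1, 2, 3, 7. That is one component of size 5.
The largest has 5 vertices.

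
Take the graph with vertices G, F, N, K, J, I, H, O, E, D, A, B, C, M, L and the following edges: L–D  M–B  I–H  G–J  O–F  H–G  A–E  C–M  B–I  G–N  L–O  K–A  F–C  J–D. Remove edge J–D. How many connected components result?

2

J and D are still connected via J-G-H-I-B-M-C-F-O-L-D, so the component count stays at 2.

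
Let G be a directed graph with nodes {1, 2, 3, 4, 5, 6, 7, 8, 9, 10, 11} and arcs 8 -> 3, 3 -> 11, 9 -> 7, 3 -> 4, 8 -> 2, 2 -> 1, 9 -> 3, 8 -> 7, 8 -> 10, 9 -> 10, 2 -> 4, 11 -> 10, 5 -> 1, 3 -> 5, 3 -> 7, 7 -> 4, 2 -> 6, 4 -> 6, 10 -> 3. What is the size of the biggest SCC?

{3, 10, 11} are all mutually reachable — one SCC of size 3.
{7} is an SCC by itself.
{6} is an SCC by itself.
{8} is an SCC by itself.
{5} is an SCC by itself.
(and 4 more singleton SCCs)
The largest has 3 vertices.

3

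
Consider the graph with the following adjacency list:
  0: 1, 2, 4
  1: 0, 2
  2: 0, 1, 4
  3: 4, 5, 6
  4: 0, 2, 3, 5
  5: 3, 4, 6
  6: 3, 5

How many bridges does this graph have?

The edges on the cycle 4-5-6-3-4 are not bridges since each lies on that cycle.
Every edge lies on some cycle, so there are no bridges.

0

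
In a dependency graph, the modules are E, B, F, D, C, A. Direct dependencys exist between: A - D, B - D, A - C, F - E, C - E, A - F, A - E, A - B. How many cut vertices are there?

1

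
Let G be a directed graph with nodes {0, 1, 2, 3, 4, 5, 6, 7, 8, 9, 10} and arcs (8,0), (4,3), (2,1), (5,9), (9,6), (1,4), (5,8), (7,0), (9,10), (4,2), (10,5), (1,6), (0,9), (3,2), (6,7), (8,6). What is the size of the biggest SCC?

7

{0, 5, 6, 7, 8, 9, 10} are all mutually reachable — one SCC of size 7.
{1, 2, 3, 4} are all mutually reachable — one SCC of size 4.
The largest has 7 vertices.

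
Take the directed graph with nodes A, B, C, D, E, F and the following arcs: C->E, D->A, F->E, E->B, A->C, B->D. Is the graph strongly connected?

No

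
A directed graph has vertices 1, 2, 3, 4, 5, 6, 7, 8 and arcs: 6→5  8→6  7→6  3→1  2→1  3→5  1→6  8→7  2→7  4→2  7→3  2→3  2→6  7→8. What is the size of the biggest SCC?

{7, 8} are all mutually reachable — one SCC of size 2.
{1} is an SCC by itself.
{4} is an SCC by itself.
{2} is an SCC by itself.
{6} is an SCC by itself.
(and 2 more singleton SCCs)
The largest has 2 vertices.

2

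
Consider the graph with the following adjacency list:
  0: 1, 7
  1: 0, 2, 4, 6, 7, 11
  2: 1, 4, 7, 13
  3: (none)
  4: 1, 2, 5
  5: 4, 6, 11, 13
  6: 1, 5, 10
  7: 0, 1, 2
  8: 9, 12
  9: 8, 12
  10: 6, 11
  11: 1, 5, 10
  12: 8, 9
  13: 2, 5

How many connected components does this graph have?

3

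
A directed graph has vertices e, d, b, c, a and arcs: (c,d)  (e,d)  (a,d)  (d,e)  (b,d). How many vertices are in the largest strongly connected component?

{d, e} are all mutually reachable — one SCC of size 2.
{b} is an SCC by itself.
{a} is an SCC by itself.
{c} is an SCC by itself.
The largest has 2 vertices.

2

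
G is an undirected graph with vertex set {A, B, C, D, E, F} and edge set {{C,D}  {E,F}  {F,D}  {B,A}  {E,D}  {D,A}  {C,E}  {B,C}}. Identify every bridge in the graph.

The edges on the cycle B-C-E-F-D-A-B are not bridges since each lies on that cycle.
Every edge lies on some cycle, so there are no bridges.

none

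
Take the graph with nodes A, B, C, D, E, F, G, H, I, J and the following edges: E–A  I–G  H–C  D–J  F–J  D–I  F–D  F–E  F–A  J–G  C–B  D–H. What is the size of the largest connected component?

Starting from A we can reach A, B, C, D, E, F, G, H, I, J. That is one component of size 10.
The largest has 10 vertices.

10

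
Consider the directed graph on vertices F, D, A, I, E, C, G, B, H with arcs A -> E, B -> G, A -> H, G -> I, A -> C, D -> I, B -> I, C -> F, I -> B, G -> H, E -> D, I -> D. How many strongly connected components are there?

6

{B, D, G, I} are all mutually reachable — one SCC of size 4.
{A} is an SCC by itself.
{F} is an SCC by itself.
{H} is an SCC by itself.
{E} is an SCC by itself.
(and 1 more singleton SCC)
That gives 6 strongly connected components.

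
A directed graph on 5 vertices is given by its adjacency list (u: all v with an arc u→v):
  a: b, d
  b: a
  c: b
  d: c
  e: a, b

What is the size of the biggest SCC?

{a, b, c, d} are all mutually reachable — one SCC of size 4.
{e} is an SCC by itself.
The largest has 4 vertices.

4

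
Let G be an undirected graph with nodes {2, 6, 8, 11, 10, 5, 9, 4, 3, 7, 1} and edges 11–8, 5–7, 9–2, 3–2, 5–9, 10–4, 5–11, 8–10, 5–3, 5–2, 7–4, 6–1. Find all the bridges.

The edges on the cycle 5-11-8-10-4-7-5 are not bridges since each lies on that cycle.
But removing 6–1 disconnects 6 from 1 — this is a bridge.

1-6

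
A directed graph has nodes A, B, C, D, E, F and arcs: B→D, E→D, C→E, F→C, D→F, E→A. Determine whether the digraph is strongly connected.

No

There is no directed path from C to B, so the graph is not strongly connected.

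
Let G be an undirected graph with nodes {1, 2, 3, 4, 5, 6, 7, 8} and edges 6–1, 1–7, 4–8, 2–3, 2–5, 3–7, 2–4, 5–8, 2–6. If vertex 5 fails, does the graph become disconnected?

Deleting 5 leaves 1 component (was 1) (its neighbors 2, 8 remain connected to each other), so 5 is not a cut vertex.

No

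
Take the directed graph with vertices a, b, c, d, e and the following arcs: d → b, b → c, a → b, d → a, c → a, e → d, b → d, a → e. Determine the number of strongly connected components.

1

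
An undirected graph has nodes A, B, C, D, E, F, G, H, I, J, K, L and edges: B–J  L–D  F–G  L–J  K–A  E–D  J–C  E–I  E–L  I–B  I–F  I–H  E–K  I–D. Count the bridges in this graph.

The edges on the cycle E-I-B-J-L-E are not bridges since each lies on that cycle.
But removing H–I disconnects H from I; removing G–F disconnects G from F; removing F–I disconnects F from I; removing A–K disconnects A from K — these are bridges.
In total 6 edges are bridges.

6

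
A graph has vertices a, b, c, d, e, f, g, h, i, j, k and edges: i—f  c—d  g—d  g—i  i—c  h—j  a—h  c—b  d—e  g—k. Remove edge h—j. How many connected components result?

3

Before removal there are 2 components.
h—j is a bridge — removing it separates h's side from j's side.
After removal: 3 components.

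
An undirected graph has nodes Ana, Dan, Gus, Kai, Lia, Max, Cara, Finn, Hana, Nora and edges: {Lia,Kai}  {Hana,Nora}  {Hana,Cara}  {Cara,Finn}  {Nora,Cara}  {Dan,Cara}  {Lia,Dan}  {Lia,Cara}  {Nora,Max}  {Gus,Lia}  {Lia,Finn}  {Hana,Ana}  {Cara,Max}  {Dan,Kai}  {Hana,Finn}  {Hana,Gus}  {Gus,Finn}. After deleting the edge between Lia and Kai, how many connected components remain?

1

Lia and Kai are still connected via Lia-Dan-Kai, so the component count stays at 1.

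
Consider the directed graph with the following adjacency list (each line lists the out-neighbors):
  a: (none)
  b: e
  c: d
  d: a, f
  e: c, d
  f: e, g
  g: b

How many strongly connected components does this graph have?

2

{b, c, d, e, f, g} are all mutually reachable — one SCC of size 6.
{a} is an SCC by itself.
That gives 2 strongly connected components.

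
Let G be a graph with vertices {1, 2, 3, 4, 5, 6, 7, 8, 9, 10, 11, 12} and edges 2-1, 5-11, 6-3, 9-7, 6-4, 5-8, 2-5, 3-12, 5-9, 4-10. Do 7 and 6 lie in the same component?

The component containing 7 is {1, 2, 5, 7, 8, 9, 11}, and 6 is not in it.

No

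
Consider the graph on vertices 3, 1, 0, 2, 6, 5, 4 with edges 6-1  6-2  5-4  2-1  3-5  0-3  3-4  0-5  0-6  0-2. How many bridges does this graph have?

0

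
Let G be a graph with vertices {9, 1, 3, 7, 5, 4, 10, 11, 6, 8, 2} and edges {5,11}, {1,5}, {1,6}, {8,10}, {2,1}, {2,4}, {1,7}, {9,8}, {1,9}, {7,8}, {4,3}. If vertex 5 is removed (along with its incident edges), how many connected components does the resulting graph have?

2

With 5 gone, the remaining components are: {11}; {1, 2, 3, 4, 6, 7, 8, 9, 10}.
That is 2 components.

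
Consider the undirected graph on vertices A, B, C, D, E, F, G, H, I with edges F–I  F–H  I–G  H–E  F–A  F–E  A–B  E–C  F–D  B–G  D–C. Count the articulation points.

1

Removing F increases the component count from 1 to 2, so F is a cut vertex.
By contrast removing H leaves 1 component; it is not a cut vertex. No other vertex is a cut vertex either.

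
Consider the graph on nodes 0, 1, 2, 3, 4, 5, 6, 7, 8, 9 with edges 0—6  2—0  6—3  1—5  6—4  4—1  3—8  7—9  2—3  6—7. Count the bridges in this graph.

6

The edges on the cycle 2-0-6-3-2 are not bridges since each lies on that cycle.
But removing 5—1 disconnects 5 from 1; removing 4—1 disconnects 4 from 1; removing 9—7 disconnects 9 from 7; removing 6—4 disconnects 6 from 4 — these are bridges.
In total 6 edges are bridges.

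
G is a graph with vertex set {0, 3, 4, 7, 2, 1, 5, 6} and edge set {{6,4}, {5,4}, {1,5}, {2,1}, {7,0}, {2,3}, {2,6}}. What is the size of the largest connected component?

6

Starting from 0 we can reach 0, 7. That is one component of size 2.
Starting from 1 we can reach 1, 2, 3, 4, 5, 6. That is one component of size 6.
The largest has 6 vertices.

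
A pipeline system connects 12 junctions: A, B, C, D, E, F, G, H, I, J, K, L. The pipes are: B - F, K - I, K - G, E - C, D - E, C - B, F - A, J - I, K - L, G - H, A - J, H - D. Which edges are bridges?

K-L

The edges on the cycle K-G-H-D-E-C-B-F-A-J-I-K are not bridges since each lies on that cycle.
But removing K - L disconnects K from L — this is a bridge.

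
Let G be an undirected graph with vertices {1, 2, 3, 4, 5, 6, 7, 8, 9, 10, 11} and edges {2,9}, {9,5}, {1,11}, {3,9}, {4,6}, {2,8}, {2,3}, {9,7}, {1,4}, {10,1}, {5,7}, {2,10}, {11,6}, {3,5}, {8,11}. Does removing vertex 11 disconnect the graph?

No

Deleting 11 leaves 1 component (was 1) (its neighbors 1, 6, 8 remain connected to each other), so 11 is not a cut vertex.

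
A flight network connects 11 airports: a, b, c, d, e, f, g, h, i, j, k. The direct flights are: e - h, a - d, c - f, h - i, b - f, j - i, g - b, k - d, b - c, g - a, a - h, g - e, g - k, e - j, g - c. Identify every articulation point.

Removing g increases the component count from 1 to 2, so g is a cut vertex.
By contrast removing j leaves 1 component; it is not a cut vertex. No other vertex is a cut vertex either.

g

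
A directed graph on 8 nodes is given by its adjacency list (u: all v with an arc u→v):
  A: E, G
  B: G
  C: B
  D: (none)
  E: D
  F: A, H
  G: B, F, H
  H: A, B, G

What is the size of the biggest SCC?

5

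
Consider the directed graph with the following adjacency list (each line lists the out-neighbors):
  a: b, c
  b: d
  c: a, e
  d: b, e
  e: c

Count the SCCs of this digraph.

{a, b, c, d, e} are all mutually reachable — one SCC of size 5.
That gives 1 strongly connected component.

1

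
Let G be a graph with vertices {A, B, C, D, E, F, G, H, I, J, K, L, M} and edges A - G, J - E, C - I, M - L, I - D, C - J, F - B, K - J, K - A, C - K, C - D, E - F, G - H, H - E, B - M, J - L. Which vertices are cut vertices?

C

Removing C increases the component count from 1 to 2, so C is a cut vertex.
By contrast removing M leaves 1 component; it is not a cut vertex. No other vertex is a cut vertex either.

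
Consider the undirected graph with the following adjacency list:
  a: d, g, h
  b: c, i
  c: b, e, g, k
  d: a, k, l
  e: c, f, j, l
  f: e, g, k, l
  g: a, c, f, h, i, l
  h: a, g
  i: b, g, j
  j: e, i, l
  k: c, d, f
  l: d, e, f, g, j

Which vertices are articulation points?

Removing a, for instance, still leaves 1 component. No single vertex removal increases the component count — the graph has no articulation points.

none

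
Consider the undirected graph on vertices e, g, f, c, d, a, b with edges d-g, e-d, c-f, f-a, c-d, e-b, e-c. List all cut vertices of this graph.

c, d, e, f

Removing c increases the component count from 1 to 2, so c is a cut vertex.
Removing d increases the component count from 1 to 2, so d is a cut vertex.
Removing e increases the component count from 1 to 2, so e is a cut vertex.
Likewise f is a cut vertex.
By contrast removing g leaves 1 component; it is not a cut vertex. No other vertex is a cut vertex either.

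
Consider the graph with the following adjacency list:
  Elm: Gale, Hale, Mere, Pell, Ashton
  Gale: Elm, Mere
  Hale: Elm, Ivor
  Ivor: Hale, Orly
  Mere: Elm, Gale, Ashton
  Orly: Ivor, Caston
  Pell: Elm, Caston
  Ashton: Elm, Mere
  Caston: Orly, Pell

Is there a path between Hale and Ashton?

From Hale we can reach Elm, Gale, Hale, Ivor, Mere, Orly, Pell, Ashton, Caston, which includes Ashton.

Yes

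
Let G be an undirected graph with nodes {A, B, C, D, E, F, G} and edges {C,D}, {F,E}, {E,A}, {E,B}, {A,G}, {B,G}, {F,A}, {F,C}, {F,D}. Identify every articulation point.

Removing F increases the component count from 1 to 2, so F is a cut vertex.
By contrast removing B leaves 1 component; it is not a cut vertex. No other vertex is a cut vertex either.

F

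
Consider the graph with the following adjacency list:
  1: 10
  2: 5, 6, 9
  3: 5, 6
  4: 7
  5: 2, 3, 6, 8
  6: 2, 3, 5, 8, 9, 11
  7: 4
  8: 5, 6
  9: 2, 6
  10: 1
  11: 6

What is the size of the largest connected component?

Starting from 4 we can reach 4, 7. That is one component of size 2.
Starting from 1 we can reach 1, 10. That is one component of size 2.
Starting from 2 we can reach 2, 3, 5, 6, 8, 9, 11. That is one component of size 7.
The largest has 7 vertices.

7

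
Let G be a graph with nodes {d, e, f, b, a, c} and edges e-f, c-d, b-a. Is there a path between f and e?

From f we can reach e, f, which includes e.

Yes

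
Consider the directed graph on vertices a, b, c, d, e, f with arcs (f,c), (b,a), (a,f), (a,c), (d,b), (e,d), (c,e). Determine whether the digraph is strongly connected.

Yes

From f we can reach every vertex (a, b, c, d, e, f), and every vertex can reach f (a, b, c, d, e, f). So the whole graph is one strongly connected component.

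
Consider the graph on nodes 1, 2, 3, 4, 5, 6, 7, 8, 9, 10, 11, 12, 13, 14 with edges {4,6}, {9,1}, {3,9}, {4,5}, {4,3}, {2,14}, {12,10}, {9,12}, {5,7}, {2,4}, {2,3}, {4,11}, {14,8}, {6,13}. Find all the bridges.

1-9, 10-12, 11-4, 12-9, 13-6, 14-2, 14-8, 3-9, 4-5, 4-6, 5-7

The edges on the cycle 2-4-3-2 are not bridges since each lies on that cycle.
But removing 4-6 disconnects 4 from 6; removing 4-5 disconnects 4 from 5; removing 3-9 disconnects 3 from 9; removing 12-9 disconnects 12 from 9 — these are bridges.
In total 11 edges are bridges.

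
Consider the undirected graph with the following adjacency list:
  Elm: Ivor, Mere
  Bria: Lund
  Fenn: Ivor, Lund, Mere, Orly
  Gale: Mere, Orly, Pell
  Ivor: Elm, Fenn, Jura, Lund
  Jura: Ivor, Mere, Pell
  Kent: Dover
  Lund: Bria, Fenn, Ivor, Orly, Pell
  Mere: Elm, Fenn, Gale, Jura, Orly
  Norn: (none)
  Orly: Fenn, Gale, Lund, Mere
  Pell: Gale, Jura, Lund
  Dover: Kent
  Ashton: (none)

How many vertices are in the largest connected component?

Norn is isolated — a component by itself.
Ashton is isolated — a component by itself.
Starting from Kent we can reach Kent, Dover. That is one component of size 2.
Starting from Elm we can reach Elm, Bria, Fenn, Gale, Ivor, Jura, Lund, Mere, Orly, Pell. That is one component of size 10.
The largest has 10 vertices.

10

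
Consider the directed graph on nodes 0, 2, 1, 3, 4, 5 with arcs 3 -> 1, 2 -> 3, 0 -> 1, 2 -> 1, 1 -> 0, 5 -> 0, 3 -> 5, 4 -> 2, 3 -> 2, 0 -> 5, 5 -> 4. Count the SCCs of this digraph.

{0, 1, 2, 3, 4, 5} are all mutually reachable — one SCC of size 6.
That gives 1 strongly connected component.

1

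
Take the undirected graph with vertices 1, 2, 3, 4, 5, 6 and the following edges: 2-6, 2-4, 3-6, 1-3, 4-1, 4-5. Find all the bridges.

The edges on the cycle 2-4-1-3-6-2 are not bridges since each lies on that cycle.
But removing 4-5 disconnects 4 from 5 — this is a bridge.

4-5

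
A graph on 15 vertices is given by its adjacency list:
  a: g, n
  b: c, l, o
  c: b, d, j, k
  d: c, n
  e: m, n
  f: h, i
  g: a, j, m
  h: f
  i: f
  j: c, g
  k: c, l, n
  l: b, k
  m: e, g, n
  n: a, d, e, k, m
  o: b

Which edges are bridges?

b-o, f-h, f-i

The edges on the cycle n-k-l-b-c-d-n are not bridges since each lies on that cycle.
But removing b-o disconnects b from o; removing h-f disconnects h from f; removing f-i disconnects f from i — these are bridges.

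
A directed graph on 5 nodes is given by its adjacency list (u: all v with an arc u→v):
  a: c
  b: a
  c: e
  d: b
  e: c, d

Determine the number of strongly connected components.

{a, b, c, d, e} are all mutually reachable — one SCC of size 5.
That gives 1 strongly connected component.

1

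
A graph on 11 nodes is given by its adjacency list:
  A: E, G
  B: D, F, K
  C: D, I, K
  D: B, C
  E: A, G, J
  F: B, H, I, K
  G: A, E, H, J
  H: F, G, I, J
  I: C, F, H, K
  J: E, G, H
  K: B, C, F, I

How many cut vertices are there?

Removing H increases the component count from 1 to 2, so H is a cut vertex.
By contrast removing J leaves 1 component; it is not a cut vertex. No other vertex is a cut vertex either.

1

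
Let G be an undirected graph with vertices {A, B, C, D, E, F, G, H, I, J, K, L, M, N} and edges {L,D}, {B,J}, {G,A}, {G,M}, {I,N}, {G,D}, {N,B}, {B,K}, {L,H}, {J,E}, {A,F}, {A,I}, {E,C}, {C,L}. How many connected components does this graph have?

Starting from A we can reach A, B, C, D, E, F, G, H, I, J, K, L, M, N. That is one component of size 14.
Total: 1 component.

1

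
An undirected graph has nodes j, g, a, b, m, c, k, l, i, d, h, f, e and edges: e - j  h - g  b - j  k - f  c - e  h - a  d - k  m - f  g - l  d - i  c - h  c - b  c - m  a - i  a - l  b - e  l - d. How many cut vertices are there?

Removing c increases the component count from 1 to 2, so c is a cut vertex.
By contrast removing b leaves 1 component; it is not a cut vertex. No other vertex is a cut vertex either.

1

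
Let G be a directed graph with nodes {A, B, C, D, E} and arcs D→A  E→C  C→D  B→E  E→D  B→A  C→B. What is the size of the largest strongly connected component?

{B, C, E} are all mutually reachable — one SCC of size 3.
{A} is an SCC by itself.
{D} is an SCC by itself.
The largest has 3 vertices.

3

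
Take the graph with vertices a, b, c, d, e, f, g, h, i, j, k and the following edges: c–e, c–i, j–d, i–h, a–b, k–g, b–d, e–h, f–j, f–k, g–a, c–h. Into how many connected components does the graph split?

2

Starting from c we can reach c, e, h, i. That is one component of size 4.
Starting from a we can reach a, b, d, f, g, j, k. That is one component of size 7.
Total: 2 components.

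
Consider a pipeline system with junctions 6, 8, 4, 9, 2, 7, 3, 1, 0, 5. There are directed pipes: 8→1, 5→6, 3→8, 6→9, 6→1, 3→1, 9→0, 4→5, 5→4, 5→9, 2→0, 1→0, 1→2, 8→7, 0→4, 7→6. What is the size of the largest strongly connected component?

{0, 1, 2, 4, 5, 6, 9} are all mutually reachable — one SCC of size 7.
{3} is an SCC by itself.
{8} is an SCC by itself.
{7} is an SCC by itself.
The largest has 7 vertices.

7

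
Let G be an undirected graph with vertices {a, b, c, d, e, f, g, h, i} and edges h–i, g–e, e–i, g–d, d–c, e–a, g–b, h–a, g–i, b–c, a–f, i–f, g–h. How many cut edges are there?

The edges on the cycle g-e-a-f-i-g are not bridges since each lies on that cycle.
Every edge lies on some cycle, so there are no bridges.

0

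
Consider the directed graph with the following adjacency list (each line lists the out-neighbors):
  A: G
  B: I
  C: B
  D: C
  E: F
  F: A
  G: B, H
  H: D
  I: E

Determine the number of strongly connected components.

1

{A, B, C, D, E, F, G, H, I} are all mutually reachable — one SCC of size 9.
That gives 1 strongly connected component.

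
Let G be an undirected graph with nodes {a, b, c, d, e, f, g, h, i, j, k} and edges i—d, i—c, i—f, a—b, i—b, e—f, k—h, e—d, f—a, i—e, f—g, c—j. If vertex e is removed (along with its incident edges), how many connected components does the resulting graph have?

With e gone, the remaining components are: {h, k}; {a, b, c, d, f, g, i, j}.
That is 2 components.

2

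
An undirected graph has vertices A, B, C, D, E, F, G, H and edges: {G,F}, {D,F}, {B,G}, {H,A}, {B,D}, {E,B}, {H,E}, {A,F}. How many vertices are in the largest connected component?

7

C is isolated — a component by itself.
Starting from A we can reach A, B, D, E, F, G, H. That is one component of size 7.
The largest has 7 vertices.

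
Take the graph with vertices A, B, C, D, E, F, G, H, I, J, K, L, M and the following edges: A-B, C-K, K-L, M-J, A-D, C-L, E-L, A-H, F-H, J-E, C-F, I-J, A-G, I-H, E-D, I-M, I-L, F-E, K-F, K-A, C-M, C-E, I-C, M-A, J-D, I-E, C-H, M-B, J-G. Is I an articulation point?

Deleting I leaves 1 component (was 1) (its neighbors C, E, H, J, L, M remain connected to each other), so I is not a cut vertex.

No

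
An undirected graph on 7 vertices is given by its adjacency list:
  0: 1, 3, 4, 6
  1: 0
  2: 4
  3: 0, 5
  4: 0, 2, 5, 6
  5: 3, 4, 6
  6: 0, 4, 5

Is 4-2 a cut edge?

Yes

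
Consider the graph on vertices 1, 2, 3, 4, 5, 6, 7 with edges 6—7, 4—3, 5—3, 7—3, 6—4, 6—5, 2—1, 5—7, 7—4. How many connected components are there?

2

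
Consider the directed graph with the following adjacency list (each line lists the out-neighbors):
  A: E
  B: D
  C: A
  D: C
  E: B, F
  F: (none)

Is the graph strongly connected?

There is no directed path from F to B, so the graph is not strongly connected.

No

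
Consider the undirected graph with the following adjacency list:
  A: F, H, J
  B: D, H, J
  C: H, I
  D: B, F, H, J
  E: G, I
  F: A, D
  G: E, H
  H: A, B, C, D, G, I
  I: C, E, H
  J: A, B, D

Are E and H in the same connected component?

From E we can reach A, B, C, D, E, F, G, H, I, J, which includes H.

Yes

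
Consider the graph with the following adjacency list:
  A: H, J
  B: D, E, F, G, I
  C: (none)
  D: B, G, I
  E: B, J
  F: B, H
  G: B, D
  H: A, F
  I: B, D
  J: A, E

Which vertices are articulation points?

Removing B increases the component count from 2 to 3, so B is a cut vertex.
By contrast removing H leaves 2 components; it is not a cut vertex. No other vertex is a cut vertex either.

B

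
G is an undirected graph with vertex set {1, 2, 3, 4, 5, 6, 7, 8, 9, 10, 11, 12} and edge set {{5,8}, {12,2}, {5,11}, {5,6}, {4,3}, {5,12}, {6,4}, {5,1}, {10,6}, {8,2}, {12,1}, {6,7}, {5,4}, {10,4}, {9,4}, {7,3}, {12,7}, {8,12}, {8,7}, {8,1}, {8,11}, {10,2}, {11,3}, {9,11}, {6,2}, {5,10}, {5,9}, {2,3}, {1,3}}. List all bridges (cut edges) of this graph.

The edges on the cycle 5-8-11-3-4-9-5 are not bridges since each lies on that cycle.
Every edge lies on some cycle, so there are no bridges.

none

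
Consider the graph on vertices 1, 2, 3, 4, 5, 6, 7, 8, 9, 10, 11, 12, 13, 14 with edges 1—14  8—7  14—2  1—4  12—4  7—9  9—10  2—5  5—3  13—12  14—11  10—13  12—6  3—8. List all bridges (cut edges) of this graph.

The edges on the cycle 1-14-2-5-3-8-7-9-10-13-12-4-1 are not bridges since each lies on that cycle.
But removing 14—11 disconnects 14 from 11; removing 12—6 disconnects 12 from 6 — these are bridges.

11-14, 12-6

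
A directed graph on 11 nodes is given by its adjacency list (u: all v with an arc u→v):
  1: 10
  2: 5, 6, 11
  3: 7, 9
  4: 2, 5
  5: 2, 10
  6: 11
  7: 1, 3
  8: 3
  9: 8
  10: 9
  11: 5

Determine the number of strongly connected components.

3

{1, 3, 7, 8, 9, 10} are all mutually reachable — one SCC of size 6.
{2, 5, 6, 11} are all mutually reachable — one SCC of size 4.
{4} is an SCC by itself.
That gives 3 strongly connected components.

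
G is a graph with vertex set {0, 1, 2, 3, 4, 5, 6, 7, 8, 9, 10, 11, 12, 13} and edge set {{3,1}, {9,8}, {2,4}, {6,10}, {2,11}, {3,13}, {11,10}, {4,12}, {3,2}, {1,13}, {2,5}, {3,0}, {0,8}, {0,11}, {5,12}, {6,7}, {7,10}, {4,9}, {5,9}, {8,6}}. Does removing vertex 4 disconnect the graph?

No

Deleting 4 leaves 1 component (was 1) (its neighbors 2, 9, 12 remain connected to each other), so 4 is not a cut vertex.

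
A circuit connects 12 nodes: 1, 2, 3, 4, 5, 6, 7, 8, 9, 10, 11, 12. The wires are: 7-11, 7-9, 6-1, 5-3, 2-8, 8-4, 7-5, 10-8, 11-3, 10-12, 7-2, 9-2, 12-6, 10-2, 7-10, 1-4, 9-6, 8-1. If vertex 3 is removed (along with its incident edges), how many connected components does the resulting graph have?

1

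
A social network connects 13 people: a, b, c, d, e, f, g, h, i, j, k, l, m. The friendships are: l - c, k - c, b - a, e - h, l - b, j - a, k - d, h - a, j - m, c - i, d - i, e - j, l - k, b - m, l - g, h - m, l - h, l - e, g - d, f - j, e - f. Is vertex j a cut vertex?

Deleting j leaves 1 component (was 1) (its neighbors a, e, f, m remain connected to each other), so j is not a cut vertex.

No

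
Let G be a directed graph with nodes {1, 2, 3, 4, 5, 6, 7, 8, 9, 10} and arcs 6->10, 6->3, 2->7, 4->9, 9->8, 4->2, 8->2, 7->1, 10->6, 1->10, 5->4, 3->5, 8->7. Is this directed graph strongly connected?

Yes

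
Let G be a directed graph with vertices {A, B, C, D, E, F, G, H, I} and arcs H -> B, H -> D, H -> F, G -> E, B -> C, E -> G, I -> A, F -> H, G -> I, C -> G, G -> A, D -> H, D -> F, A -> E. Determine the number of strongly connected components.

4

{A, E, G, I} are all mutually reachable — one SCC of size 4.
{D, F, H} are all mutually reachable — one SCC of size 3.
{C} is an SCC by itself.
{B} is an SCC by itself.
That gives 4 strongly connected components.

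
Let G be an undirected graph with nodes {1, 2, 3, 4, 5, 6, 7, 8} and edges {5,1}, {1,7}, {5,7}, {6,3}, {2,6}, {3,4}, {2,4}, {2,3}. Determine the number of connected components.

3

8 is isolated — a component by itself.
Starting from 1 we can reach 1, 5, 7. That is one component of size 3.
Starting from 2 we can reach 2, 3, 4, 6. That is one component of size 4.
Total: 3 components.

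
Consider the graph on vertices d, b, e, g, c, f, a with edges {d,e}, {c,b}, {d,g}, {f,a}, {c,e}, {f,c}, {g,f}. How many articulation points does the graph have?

2

Removing c increases the component count from 1 to 2, so c is a cut vertex.
Removing f increases the component count from 1 to 2, so f is a cut vertex.
By contrast removing e leaves 1 component; it is not a cut vertex. No other vertex is a cut vertex either.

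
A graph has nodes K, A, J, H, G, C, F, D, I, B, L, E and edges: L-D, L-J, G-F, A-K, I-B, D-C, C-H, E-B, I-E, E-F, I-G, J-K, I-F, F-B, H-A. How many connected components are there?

2

Starting from B we can reach B, E, F, G, I. That is one component of size 5.
Starting from A we can reach A, C, D, H, J, K, L. That is one component of size 7.
Total: 2 components.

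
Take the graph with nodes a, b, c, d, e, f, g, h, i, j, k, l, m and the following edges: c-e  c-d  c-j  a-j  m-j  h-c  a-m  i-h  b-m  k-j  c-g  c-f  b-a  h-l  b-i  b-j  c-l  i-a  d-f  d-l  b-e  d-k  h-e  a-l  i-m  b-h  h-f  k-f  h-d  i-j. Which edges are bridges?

c-g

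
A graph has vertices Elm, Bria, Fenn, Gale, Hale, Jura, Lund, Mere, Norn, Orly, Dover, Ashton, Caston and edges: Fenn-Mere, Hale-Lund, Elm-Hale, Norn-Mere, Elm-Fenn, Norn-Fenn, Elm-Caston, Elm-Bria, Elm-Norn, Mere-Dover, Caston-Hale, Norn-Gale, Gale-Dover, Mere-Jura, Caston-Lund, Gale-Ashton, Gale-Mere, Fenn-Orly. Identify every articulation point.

Elm, Fenn, Gale, Mere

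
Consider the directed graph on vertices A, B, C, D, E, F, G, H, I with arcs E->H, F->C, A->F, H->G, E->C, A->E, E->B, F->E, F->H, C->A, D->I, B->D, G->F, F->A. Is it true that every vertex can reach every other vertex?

No

There is no directed path from B to H, so the graph is not strongly connected.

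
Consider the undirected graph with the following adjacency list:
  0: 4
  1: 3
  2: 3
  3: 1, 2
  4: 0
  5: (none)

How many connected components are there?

5 is isolated — a component by itself.
Starting from 0 we can reach 0, 4. That is one component of size 2.
Starting from 1 we can reach 1, 2, 3. That is one component of size 3.
Total: 3 components.

3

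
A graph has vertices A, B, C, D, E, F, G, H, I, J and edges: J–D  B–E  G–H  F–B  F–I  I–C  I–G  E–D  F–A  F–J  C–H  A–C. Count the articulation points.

1

Removing F increases the component count from 1 to 2, so F is a cut vertex.
By contrast removing D leaves 1 component; it is not a cut vertex. No other vertex is a cut vertex either.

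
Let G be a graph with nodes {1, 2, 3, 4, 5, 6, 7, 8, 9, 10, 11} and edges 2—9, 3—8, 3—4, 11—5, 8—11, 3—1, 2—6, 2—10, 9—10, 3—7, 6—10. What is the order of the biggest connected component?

7

Starting from 2 we can reach 2, 6, 9, 10. That is one component of size 4.
Starting from 1 we can reach 1, 3, 4, 5, 7, 8, 11. That is one component of size 7.
The largest has 7 vertices.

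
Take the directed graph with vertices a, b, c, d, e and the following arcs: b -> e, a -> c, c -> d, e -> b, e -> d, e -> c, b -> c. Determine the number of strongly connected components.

4

{b, e} are all mutually reachable — one SCC of size 2.
{c} is an SCC by itself.
{d} is an SCC by itself.
{a} is an SCC by itself.
That gives 4 strongly connected components.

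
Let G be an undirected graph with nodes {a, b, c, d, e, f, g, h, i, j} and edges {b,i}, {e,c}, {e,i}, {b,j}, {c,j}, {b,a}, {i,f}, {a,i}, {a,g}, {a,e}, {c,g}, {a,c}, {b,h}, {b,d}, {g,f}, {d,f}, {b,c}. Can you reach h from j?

From j we can reach a, b, c, d, e, f, g, h, i, j, which includes h.

Yes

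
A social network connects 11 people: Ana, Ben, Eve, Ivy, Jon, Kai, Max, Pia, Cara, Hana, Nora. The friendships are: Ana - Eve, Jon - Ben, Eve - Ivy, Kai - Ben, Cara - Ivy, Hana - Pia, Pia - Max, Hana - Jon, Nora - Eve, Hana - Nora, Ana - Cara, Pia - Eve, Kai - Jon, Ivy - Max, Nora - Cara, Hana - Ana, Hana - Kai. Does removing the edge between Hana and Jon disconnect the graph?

No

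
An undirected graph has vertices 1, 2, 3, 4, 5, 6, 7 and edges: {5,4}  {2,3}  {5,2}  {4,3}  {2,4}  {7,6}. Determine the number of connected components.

3

1 is isolated — a component by itself.
Starting from 6 we can reach 6, 7. That is one component of size 2.
Starting from 2 we can reach 2, 3, 4, 5. That is one component of size 4.
Total: 3 components.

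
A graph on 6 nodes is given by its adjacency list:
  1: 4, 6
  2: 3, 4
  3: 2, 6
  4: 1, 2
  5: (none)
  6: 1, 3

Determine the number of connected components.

5 is isolated — a component by itself.
Starting from 1 we can reach 1, 2, 3, 4, 6. That is one component of size 5.
Total: 2 components.

2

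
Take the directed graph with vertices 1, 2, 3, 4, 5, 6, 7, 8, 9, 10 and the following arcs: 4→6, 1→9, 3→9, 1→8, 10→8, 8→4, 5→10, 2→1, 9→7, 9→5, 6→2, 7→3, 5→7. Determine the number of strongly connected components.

{1, 2, 3, 4, 5, 6, 7, 8, 9, 10} are all mutually reachable — one SCC of size 10.
That gives 1 strongly connected component.

1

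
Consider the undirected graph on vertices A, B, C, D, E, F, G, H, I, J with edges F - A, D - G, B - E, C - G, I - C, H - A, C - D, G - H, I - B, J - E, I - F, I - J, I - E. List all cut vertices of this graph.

Removing I increases the component count from 1 to 2, so I is a cut vertex.
By contrast removing A leaves 1 component; it is not a cut vertex. No other vertex is a cut vertex either.

I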